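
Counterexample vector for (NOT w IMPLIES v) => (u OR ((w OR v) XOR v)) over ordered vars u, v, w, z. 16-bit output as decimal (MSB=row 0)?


F1 = (NOT w IMPLIES v)
F2 = (u OR ((w OR v) XOR v))
Counterexample to F1=>F2 is where F1=1 and F2=0.
Evaluate each row (bits = u,v,w,z, MSB first):
  row 0 [0000]: F1=0 F2=0 -> F1&~F2 -> 0
  row 1 [0001]: F1=0 F2=0 -> F1&~F2 -> 0
  row 2 [0010]: F1=1 F2=1 -> F1&~F2 -> 0
  row 3 [0011]: F1=1 F2=1 -> F1&~F2 -> 0
  row 4 [0100]: F1=1 F2=0 -> F1&~F2 -> 1
  row 5 [0101]: F1=1 F2=0 -> F1&~F2 -> 1
  row 6 [0110]: F1=1 F2=0 -> F1&~F2 -> 1
  row 7 [0111]: F1=1 F2=0 -> F1&~F2 -> 1
  row 8 [1000]: F1=0 F2=1 -> F1&~F2 -> 0
  row 9 [1001]: F1=0 F2=1 -> F1&~F2 -> 0
  row 10 [1010]: F1=1 F2=1 -> F1&~F2 -> 0
  row 11 [1011]: F1=1 F2=1 -> F1&~F2 -> 0
  row 12 [1100]: F1=1 F2=1 -> F1&~F2 -> 0
  row 13 [1101]: F1=1 F2=1 -> F1&~F2 -> 0
  row 14 [1110]: F1=1 F2=1 -> F1&~F2 -> 0
  row 15 [1111]: F1=1 F2=1 -> F1&~F2 -> 0
Full result column, 4 rows per line (u,v fixed per line; w,z runs 00..11 left to right):
  rows 0-3 [u,v=00]: 0000  = hex 0
  rows 4-7 [u,v=01]: 1111  = hex F
  rows 8-11 [u,v=10]: 0000  = hex 0
  rows 12-15 [u,v=11]: 0000  = hex 0
Counterexample vector (row 0 .. row 15) = 0000111100000000
Output column grouped in 4s = 0000 1111 0000 0000 = 0x0F00
Convert to decimal digit by digit (value = value*16 + digit):
  0 -> 0
  0*16 + 15 (F) = 15
  15*16 + 0 = 240
  240*16 + 0 = 3840
Decimal = 3840

3840


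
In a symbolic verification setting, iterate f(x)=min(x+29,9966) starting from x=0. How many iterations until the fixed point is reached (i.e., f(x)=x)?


Step 1: x=0, cap=9966, increment=29
Step 2: x grows by 29 each step until capped at 9966; fixed point is x=9966
Step 3: iterations = ceil(9966/29) = 344

344


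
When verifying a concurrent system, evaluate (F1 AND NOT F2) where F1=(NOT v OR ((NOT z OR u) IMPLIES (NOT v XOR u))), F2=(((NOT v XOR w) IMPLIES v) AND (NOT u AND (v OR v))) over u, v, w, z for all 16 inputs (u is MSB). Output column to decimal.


F1 = (NOT v OR ((NOT z OR u) IMPLIES (NOT v XOR u)))
F2 = (((NOT v XOR w) IMPLIES v) AND (NOT u AND (v OR v)))
Counterexample to F1=>F2 is where F1=1 and F2=0.
Evaluate each row (bits = u,v,w,z, MSB first):
  row 0 [0000]: F1=1 F2=0 -> F1&~F2 -> 1
  row 1 [0001]: F1=1 F2=0 -> F1&~F2 -> 1
  row 2 [0010]: F1=1 F2=0 -> F1&~F2 -> 1
  row 3 [0011]: F1=1 F2=0 -> F1&~F2 -> 1
  row 4 [0100]: F1=0 F2=1 -> F1&~F2 -> 0
  row 5 [0101]: F1=1 F2=1 -> F1&~F2 -> 0
  row 6 [0110]: F1=0 F2=1 -> F1&~F2 -> 0
  row 7 [0111]: F1=1 F2=1 -> F1&~F2 -> 0
  row 8 [1000]: F1=1 F2=0 -> F1&~F2 -> 1
  row 9 [1001]: F1=1 F2=0 -> F1&~F2 -> 1
  row 10 [1010]: F1=1 F2=0 -> F1&~F2 -> 1
  row 11 [1011]: F1=1 F2=0 -> F1&~F2 -> 1
  row 12 [1100]: F1=1 F2=0 -> F1&~F2 -> 1
  row 13 [1101]: F1=1 F2=0 -> F1&~F2 -> 1
  row 14 [1110]: F1=1 F2=0 -> F1&~F2 -> 1
  row 15 [1111]: F1=1 F2=0 -> F1&~F2 -> 1
Full result column, 4 rows per line (u,v fixed per line; w,z runs 00..11 left to right):
  rows 0-3 [u,v=00]: 1111  = hex F
  rows 4-7 [u,v=01]: 0000  = hex 0
  rows 8-11 [u,v=10]: 1111  = hex F
  rows 12-15 [u,v=11]: 1111  = hex F
Counterexample vector (row 0 .. row 15) = 1111000011111111
Output column grouped in 4s = 1111 0000 1111 1111 = 0xF0FF
Convert to decimal digit by digit (value = value*16 + digit):
  F -> 15
  15*16 + 0 = 240
  240*16 + 15 (F) = 3855
  3855*16 + 15 (F) = 61695
Decimal = 61695

61695


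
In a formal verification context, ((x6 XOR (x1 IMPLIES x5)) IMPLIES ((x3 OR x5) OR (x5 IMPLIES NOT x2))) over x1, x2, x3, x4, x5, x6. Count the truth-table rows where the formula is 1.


Formula: ((x6 XOR (x1 IMPLIES x5)) IMPLIES ((x3 OR x5) OR (x5 IMPLIES NOT x2))) over 6 vars (64 rows)
Evaluate each row (x1, x2, x3, x4, x5, x6 as bits, MSB first):
  row 0 [000000]: ((0 XOR (0 IMPLIES 0)) IMPLIES ((0 OR 0) OR (0 IMPLIES NOT 0))) -> 1
  row 1 [000001]: ((1 XOR (0 IMPLIES 0)) IMPLIES ((0 OR 0) OR (0 IMPLIES NOT 0))) -> 1
  row 2 [000010]: ((0 XOR (0 IMPLIES 1)) IMPLIES ((0 OR 1) OR (1 IMPLIES NOT 0))) -> 1
  row 3 [000011]: ((1 XOR (0 IMPLIES 1)) IMPLIES ((0 OR 1) OR (1 IMPLIES NOT 0))) -> 1
  row 4 [000100]: ((0 XOR (0 IMPLIES 0)) IMPLIES ((0 OR 0) OR (0 IMPLIES NOT 0))) -> 1
  (every remaining row is evaluated the same way; all 64 results are listed next)
Full result column, 8 rows per line (x1,x2,x3 fixed per line; x4,x5,x6 runs 000..111 left to right):
  rows 0-7 [x1,x2,x3=000]: 11111111  (ones: 8)
  rows 8-15 [x1,x2,x3=001]: 11111111  (ones: 8)
  rows 16-23 [x1,x2,x3=010]: 11111111  (ones: 8)
  rows 24-31 [x1,x2,x3=011]: 11111111  (ones: 8)
  rows 32-39 [x1,x2,x3=100]: 11111111  (ones: 8)
  rows 40-47 [x1,x2,x3=101]: 11111111  (ones: 8)
  rows 48-55 [x1,x2,x3=110]: 11111111  (ones: 8)
  rows 56-63 [x1,x2,x3=111]: 11111111  (ones: 8)
Count of 1-rows = 8+8+8+8+8+8+8+8 = 64

64


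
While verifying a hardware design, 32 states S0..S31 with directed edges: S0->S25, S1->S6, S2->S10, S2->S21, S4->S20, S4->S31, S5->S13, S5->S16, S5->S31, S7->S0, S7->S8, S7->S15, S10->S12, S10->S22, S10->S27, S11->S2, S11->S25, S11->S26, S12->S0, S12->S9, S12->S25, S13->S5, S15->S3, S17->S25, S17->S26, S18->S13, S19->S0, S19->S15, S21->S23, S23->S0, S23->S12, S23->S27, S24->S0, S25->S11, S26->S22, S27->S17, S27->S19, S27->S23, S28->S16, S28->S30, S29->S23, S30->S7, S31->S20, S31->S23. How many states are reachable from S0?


BFS from S0:
  layer 0: {S0}
  layer 1: {S25}
  layer 2: {S11}
  layer 3: {S2, S26}
  layer 4: {S10, S21, S22}
  layer 5: {S12, S23, S27}
  layer 6: {S9, S17, S19}
  layer 7: {S15}
  layer 8: {S3}
Reachable set: {S0, S2, S3, S9, S10, S11, S12, S15, S17, S19, S21, S22, S23, S25, S26, S27}
Count = 16

16


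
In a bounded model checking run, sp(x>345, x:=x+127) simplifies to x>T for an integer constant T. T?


Formula: sp(P, x:=E) = exists old_x. (x = E[old_x/x]) AND P[old_x/x] (old_x is the value of x before the assignment; eliminate old_x by solving x = E[old_x/x] for old_x)
Step 1: Precondition P: x>345, i.e. old_x > 345
Step 2: Assignment gives x = old_x + 127, so old_x = x - 127
Step 3: Substitute into P: x - 127 > 345
Step 4: Simplify: x > 345+127 = 472

472


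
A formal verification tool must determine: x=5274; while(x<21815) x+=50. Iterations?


Step 1: x goes from 5274 toward 21815 by 50; the body runs while x<21815, so iterations = ceil((bound-start)/step)
Step 2: Distance=16541
Step 3: ceil(16541/50)=331

331


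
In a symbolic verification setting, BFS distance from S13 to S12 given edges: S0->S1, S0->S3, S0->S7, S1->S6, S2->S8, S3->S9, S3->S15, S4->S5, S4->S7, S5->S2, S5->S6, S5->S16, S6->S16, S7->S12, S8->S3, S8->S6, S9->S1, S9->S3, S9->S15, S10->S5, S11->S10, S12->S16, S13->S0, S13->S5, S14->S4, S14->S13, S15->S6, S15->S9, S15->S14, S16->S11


BFS layer-by-layer from S13:
  dist 0: {S13}
  dist 1: {S0, S5}
  dist 2: {S1, S2, S3, S6, S7, S16}
  dist 3: {S8, S9, S11, S12, S15}
  -> S12 reached at distance 3
Shortest path length = 3

3


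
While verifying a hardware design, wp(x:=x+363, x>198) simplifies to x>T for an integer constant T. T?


Formula: wp(x:=E, P) = P[E/x] (substitute E for x in postcondition)
Step 1: Postcondition: x>198
Step 2: Substitute x+363 for x: x+363>198
Step 3: Solve for x: x > 198-363 = -165

-165


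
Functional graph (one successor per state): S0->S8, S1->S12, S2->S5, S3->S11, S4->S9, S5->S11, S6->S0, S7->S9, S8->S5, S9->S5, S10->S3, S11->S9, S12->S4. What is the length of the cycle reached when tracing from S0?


Trace from S0 until a state repeats:
  S0 -> S8 -> S5 -> S11 -> S9 -> S5
S5 first seen at step 2, revisited at step 5.
Cycle length = 5 - 2 = 3

3


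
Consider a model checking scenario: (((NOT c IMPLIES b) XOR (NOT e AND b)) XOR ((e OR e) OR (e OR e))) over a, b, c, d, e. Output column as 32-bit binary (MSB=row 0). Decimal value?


Formula: (((NOT c IMPLIES b) XOR (NOT e AND b)) XOR ((e OR e) OR (e OR e))) over a, b, c, d, e (32 rows)
Evaluate each row (bits = a,b,c,d,e, MSB first):
  row 0 [00000]: (((NOT 0 IMPLIES 0) XOR (NOT 0 AND 0)) XOR ((0 OR 0) OR (0 OR 0))) -> 0
  row 1 [00001]: (((NOT 0 IMPLIES 0) XOR (NOT 1 AND 0)) XOR ((1 OR 1) OR (1 OR 1))) -> 1
  row 2 [00010]: (((NOT 0 IMPLIES 0) XOR (NOT 0 AND 0)) XOR ((0 OR 0) OR (0 OR 0))) -> 0
  row 3 [00011]: (((NOT 0 IMPLIES 0) XOR (NOT 1 AND 0)) XOR ((1 OR 1) OR (1 OR 1))) -> 1
  row 4 [00100]: (((NOT 1 IMPLIES 0) XOR (NOT 0 AND 0)) XOR ((0 OR 0) OR (0 OR 0))) -> 1
  row 5 [00101]: (((NOT 1 IMPLIES 0) XOR (NOT 1 AND 0)) XOR ((1 OR 1) OR (1 OR 1))) -> 0
  row 6 [00110]: (((NOT 1 IMPLIES 0) XOR (NOT 0 AND 0)) XOR ((0 OR 0) OR (0 OR 0))) -> 1
  row 7 [00111]: (((NOT 1 IMPLIES 0) XOR (NOT 1 AND 0)) XOR ((1 OR 1) OR (1 OR 1))) -> 0
  row 8 [01000]: (((NOT 0 IMPLIES 1) XOR (NOT 0 AND 1)) XOR ((0 OR 0) OR (0 OR 0))) -> 0
  row 9 [01001]: (((NOT 0 IMPLIES 1) XOR (NOT 1 AND 1)) XOR ((1 OR 1) OR (1 OR 1))) -> 0
  row 10 [01010]: (((NOT 0 IMPLIES 1) XOR (NOT 0 AND 1)) XOR ((0 OR 0) OR (0 OR 0))) -> 0
  row 11 [01011]: (((NOT 0 IMPLIES 1) XOR (NOT 1 AND 1)) XOR ((1 OR 1) OR (1 OR 1))) -> 0
  row 12 [01100]: (((NOT 1 IMPLIES 1) XOR (NOT 0 AND 1)) XOR ((0 OR 0) OR (0 OR 0))) -> 0
  row 13 [01101]: (((NOT 1 IMPLIES 1) XOR (NOT 1 AND 1)) XOR ((1 OR 1) OR (1 OR 1))) -> 0
  row 14 [01110]: (((NOT 1 IMPLIES 1) XOR (NOT 0 AND 1)) XOR ((0 OR 0) OR (0 OR 0))) -> 0
  row 15 [01111]: (((NOT 1 IMPLIES 1) XOR (NOT 1 AND 1)) XOR ((1 OR 1) OR (1 OR 1))) -> 0
  row 16 [10000]: (((NOT 0 IMPLIES 0) XOR (NOT 0 AND 0)) XOR ((0 OR 0) OR (0 OR 0))) -> 0
  row 17 [10001]: (((NOT 0 IMPLIES 0) XOR (NOT 1 AND 0)) XOR ((1 OR 1) OR (1 OR 1))) -> 1
  row 18 [10010]: (((NOT 0 IMPLIES 0) XOR (NOT 0 AND 0)) XOR ((0 OR 0) OR (0 OR 0))) -> 0
  row 19 [10011]: (((NOT 0 IMPLIES 0) XOR (NOT 1 AND 0)) XOR ((1 OR 1) OR (1 OR 1))) -> 1
  row 20 [10100]: (((NOT 1 IMPLIES 0) XOR (NOT 0 AND 0)) XOR ((0 OR 0) OR (0 OR 0))) -> 1
  row 21 [10101]: (((NOT 1 IMPLIES 0) XOR (NOT 1 AND 0)) XOR ((1 OR 1) OR (1 OR 1))) -> 0
  row 22 [10110]: (((NOT 1 IMPLIES 0) XOR (NOT 0 AND 0)) XOR ((0 OR 0) OR (0 OR 0))) -> 1
  row 23 [10111]: (((NOT 1 IMPLIES 0) XOR (NOT 1 AND 0)) XOR ((1 OR 1) OR (1 OR 1))) -> 0
  row 24 [11000]: (((NOT 0 IMPLIES 1) XOR (NOT 0 AND 1)) XOR ((0 OR 0) OR (0 OR 0))) -> 0
  row 25 [11001]: (((NOT 0 IMPLIES 1) XOR (NOT 1 AND 1)) XOR ((1 OR 1) OR (1 OR 1))) -> 0
  row 26 [11010]: (((NOT 0 IMPLIES 1) XOR (NOT 0 AND 1)) XOR ((0 OR 0) OR (0 OR 0))) -> 0
  row 27 [11011]: (((NOT 0 IMPLIES 1) XOR (NOT 1 AND 1)) XOR ((1 OR 1) OR (1 OR 1))) -> 0
  row 28 [11100]: (((NOT 1 IMPLIES 1) XOR (NOT 0 AND 1)) XOR ((0 OR 0) OR (0 OR 0))) -> 0
  row 29 [11101]: (((NOT 1 IMPLIES 1) XOR (NOT 1 AND 1)) XOR ((1 OR 1) OR (1 OR 1))) -> 0
  row 30 [11110]: (((NOT 1 IMPLIES 1) XOR (NOT 0 AND 1)) XOR ((0 OR 0) OR (0 OR 0))) -> 0
  row 31 [11111]: (((NOT 1 IMPLIES 1) XOR (NOT 1 AND 1)) XOR ((1 OR 1) OR (1 OR 1))) -> 0
Full result column, 4 rows per line (a,b,c fixed per line; d,e runs 00..11 left to right):
  rows 0-3 [a,b,c=000]: 0101  = hex 5
  rows 4-7 [a,b,c=001]: 1010  = hex A
  rows 8-11 [a,b,c=010]: 0000  = hex 0
  rows 12-15 [a,b,c=011]: 0000  = hex 0
  rows 16-19 [a,b,c=100]: 0101  = hex 5
  rows 20-23 [a,b,c=101]: 1010  = hex A
  rows 24-27 [a,b,c=110]: 0000  = hex 0
  rows 28-31 [a,b,c=111]: 0000  = hex 0
Output column (row 0 .. row 31) = 01011010000000000101101000000000
Output column grouped in 4s = 0101 1010 0000 0000 0101 1010 0000 0000 = 0x5A005A00
Convert to decimal digit by digit (value = value*16 + digit):
  5 -> 5
  5*16 + 10 (A) = 90
  90*16 + 0 = 1440
  1440*16 + 0 = 23040
  23040*16 + 5 = 368645
  368645*16 + 10 (A) = 5898330
  5898330*16 + 0 = 94373280
  94373280*16 + 0 = 1509972480
Decimal = 1509972480

1509972480


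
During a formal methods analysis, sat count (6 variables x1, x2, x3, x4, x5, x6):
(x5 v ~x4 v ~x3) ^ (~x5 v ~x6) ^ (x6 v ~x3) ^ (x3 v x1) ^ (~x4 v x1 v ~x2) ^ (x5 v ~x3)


CNF with 6 clauses over 6 vars (64 assignments).
An assignment satisfies CNF iff every clause has >=1 true literal.
Check each row (bits = x1,x2,x3,x4,x5,x6; clause T/F shown):
  row 0 [000000]: clauses=TTTFTT -> 0
  row 1 [000001]: clauses=TTTFTT -> 0
  row 2 [000010]: clauses=TTTFTT -> 0
  row 3 [000011]: clauses=TFTFTT -> 0
  row 4 [000100]: clauses=TTTFTT -> 0
  (every remaining row is evaluated the same way; all 64 results are listed next)
Full result column, 8 rows per line (x1,x2,x3 fixed per line; x4,x5,x6 runs 000..111 left to right):
  rows 0-7 [x1,x2,x3=000]: 00000000  (ones: 0)
  rows 8-15 [x1,x2,x3=001]: 00000000  (ones: 0)
  rows 16-23 [x1,x2,x3=010]: 00000000  (ones: 0)
  rows 24-31 [x1,x2,x3=011]: 00000000  (ones: 0)
  rows 32-39 [x1,x2,x3=100]: 11101110  (ones: 6)
  rows 40-47 [x1,x2,x3=101]: 00000000  (ones: 0)
  rows 48-55 [x1,x2,x3=110]: 11101110  (ones: 6)
  rows 56-63 [x1,x2,x3=111]: 00000000  (ones: 0)
Satisfying assignments = 0+0+0+0+6+0+6+0 = 12

12


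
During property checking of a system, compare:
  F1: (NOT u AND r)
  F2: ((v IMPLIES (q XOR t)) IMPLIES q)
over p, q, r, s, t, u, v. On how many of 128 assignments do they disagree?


F1 = (NOT u AND r)
F2 = ((v IMPLIES (q XOR t)) IMPLIES q)
Evaluate both on each of 128 rows (bits = p,q,r,s,t,u,v):
  row 0 [0000000]: F1=0 F2=0 -> 0
  row 1 [0000001]: F1=0 F2=1 (differ) -> 1
  row 2 [0000010]: F1=0 F2=0 -> 0
  row 3 [0000011]: F1=0 F2=1 (differ) -> 1
  row 4 [0000100]: F1=0 F2=0 -> 0
  (every remaining row is evaluated the same way; all 128 results are listed next)
Full result column, 8 rows per line (p,q,r,s fixed per line; t,u,v runs 000..111 left to right):
  rows 0-7 [p,q,r,s=0000]: 01010000  (ones: 2)
  rows 8-15 [p,q,r,s=0001]: 01010000  (ones: 2)
  rows 16-23 [p,q,r,s=0010]: 10011100  (ones: 4)
  rows 24-31 [p,q,r,s=0011]: 10011100  (ones: 4)
  rows 32-39 [p,q,r,s=0100]: 11111111  (ones: 8)
  rows 40-47 [p,q,r,s=0101]: 11111111  (ones: 8)
  rows 48-55 [p,q,r,s=0110]: 00110011  (ones: 4)
  rows 56-63 [p,q,r,s=0111]: 00110011  (ones: 4)
  rows 64-71 [p,q,r,s=1000]: 01010000  (ones: 2)
  rows 72-79 [p,q,r,s=1001]: 01010000  (ones: 2)
  rows 80-87 [p,q,r,s=1010]: 10011100  (ones: 4)
  rows 88-95 [p,q,r,s=1011]: 10011100  (ones: 4)
  rows 96-103 [p,q,r,s=1100]: 11111111  (ones: 8)
  rows 104-111 [p,q,r,s=1101]: 11111111  (ones: 8)
  rows 112-119 [p,q,r,s=1110]: 00110011  (ones: 4)
  rows 120-127 [p,q,r,s=1111]: 00110011  (ones: 4)
Disagreements = 2+2+4+4+8+8+4+4+2+2+4+4+8+8+4+4 = 72

72


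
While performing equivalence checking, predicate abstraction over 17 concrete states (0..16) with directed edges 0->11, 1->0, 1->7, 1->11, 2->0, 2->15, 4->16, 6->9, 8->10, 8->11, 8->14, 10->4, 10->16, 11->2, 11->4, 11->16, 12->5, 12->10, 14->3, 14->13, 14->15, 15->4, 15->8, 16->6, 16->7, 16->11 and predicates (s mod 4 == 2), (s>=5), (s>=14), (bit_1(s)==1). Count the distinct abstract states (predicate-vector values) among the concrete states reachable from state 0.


BFS from 0:
Concrete reachable: {0, 2, 3, 4, 6, 7, 8, 9, 10, 11, 13, 14, 15, 16}
Abstract via predicates (s mod 4 == 2), (s>=5), (s>=14), (bit_1(s)==1):
  (0,0,0,0) <- {0, 4}
  (0,0,0,1) <- {3}
  (0,1,0,0) <- {8, 9, 13}
  (0,1,0,1) <- {7, 11}
  (0,1,1,0) <- {16}
  (0,1,1,1) <- {15}
  (1,0,0,1) <- {2}
  (1,1,0,1) <- {6, 10}
  (1,1,1,1) <- {14}
Distinct abstract states = 9

9


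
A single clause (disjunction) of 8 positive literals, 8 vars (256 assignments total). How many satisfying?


Step 1: Total=2^8=256
Step 2: Unsat when all 8 false: 2^0=1
Step 3: Sat=256-1=255

255


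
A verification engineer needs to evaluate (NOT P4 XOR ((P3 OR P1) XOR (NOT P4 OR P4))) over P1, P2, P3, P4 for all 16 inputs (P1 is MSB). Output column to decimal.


Formula: (NOT P4 XOR ((P3 OR P1) XOR (NOT P4 OR P4))) over P1, P2, P3, P4 (16 rows)
Evaluate each row (bits = P1,P2,P3,P4, MSB first):
  row 0 [0000]: (NOT 0 XOR ((0 OR 0) XOR (NOT 0 OR 0))) -> 0
  row 1 [0001]: (NOT 1 XOR ((0 OR 0) XOR (NOT 1 OR 1))) -> 1
  row 2 [0010]: (NOT 0 XOR ((1 OR 0) XOR (NOT 0 OR 0))) -> 1
  row 3 [0011]: (NOT 1 XOR ((1 OR 0) XOR (NOT 1 OR 1))) -> 0
  row 4 [0100]: (NOT 0 XOR ((0 OR 0) XOR (NOT 0 OR 0))) -> 0
  row 5 [0101]: (NOT 1 XOR ((0 OR 0) XOR (NOT 1 OR 1))) -> 1
  row 6 [0110]: (NOT 0 XOR ((1 OR 0) XOR (NOT 0 OR 0))) -> 1
  row 7 [0111]: (NOT 1 XOR ((1 OR 0) XOR (NOT 1 OR 1))) -> 0
  row 8 [1000]: (NOT 0 XOR ((0 OR 1) XOR (NOT 0 OR 0))) -> 1
  row 9 [1001]: (NOT 1 XOR ((0 OR 1) XOR (NOT 1 OR 1))) -> 0
  row 10 [1010]: (NOT 0 XOR ((1 OR 1) XOR (NOT 0 OR 0))) -> 1
  row 11 [1011]: (NOT 1 XOR ((1 OR 1) XOR (NOT 1 OR 1))) -> 0
  row 12 [1100]: (NOT 0 XOR ((0 OR 1) XOR (NOT 0 OR 0))) -> 1
  row 13 [1101]: (NOT 1 XOR ((0 OR 1) XOR (NOT 1 OR 1))) -> 0
  row 14 [1110]: (NOT 0 XOR ((1 OR 1) XOR (NOT 0 OR 0))) -> 1
  row 15 [1111]: (NOT 1 XOR ((1 OR 1) XOR (NOT 1 OR 1))) -> 0
Full result column, 4 rows per line (P1,P2 fixed per line; P3,P4 runs 00..11 left to right):
  rows 0-3 [P1,P2=00]: 0110  = hex 6
  rows 4-7 [P1,P2=01]: 0110  = hex 6
  rows 8-11 [P1,P2=10]: 1010  = hex A
  rows 12-15 [P1,P2=11]: 1010  = hex A
Output column (row 0 .. row 15) = 0110011010101010
Output column grouped in 4s = 0110 0110 1010 1010 = 0x66AA
Convert to decimal digit by digit (value = value*16 + digit):
  6 -> 6
  6*16 + 6 = 102
  102*16 + 10 (A) = 1642
  1642*16 + 10 (A) = 26282
Decimal = 26282

26282


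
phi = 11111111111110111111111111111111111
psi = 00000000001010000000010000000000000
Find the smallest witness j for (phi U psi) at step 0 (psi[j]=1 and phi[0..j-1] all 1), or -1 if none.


(phi U psi) at 0: need smallest j with psi[j]=1 and phi[i]=1 for all i in [0,j).
Scan from step 0:
  step 0: phi=1, psi=0 -> continue
  step 1: phi=1, psi=0 -> continue
  step 2: phi=1, psi=0 -> continue
  step 3: phi=1, psi=0 -> continue
  step 10: psi=1 and phi held for [0,10) -> witness found
Witness step = 10

10


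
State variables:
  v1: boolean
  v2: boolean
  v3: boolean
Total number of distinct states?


State space = product of domain sizes of all variables.
Domain sizes:
  v1 (boolean): 2
  v2 (boolean): 2
  v3 (boolean): 2
Product = 2 * 2 * 2 = 8

8


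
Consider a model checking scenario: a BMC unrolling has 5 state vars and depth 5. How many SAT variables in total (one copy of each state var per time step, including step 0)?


BMC unrolls to depth k, creating one copy of each state var for steps 0..k.
Step count = 5 + 1 = 6 (steps 0 through 5)
Vars per step = 5
Total = 5 * 6 = 30

30


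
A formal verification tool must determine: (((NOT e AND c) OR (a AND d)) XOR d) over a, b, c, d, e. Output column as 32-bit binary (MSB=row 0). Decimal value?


Formula: (((NOT e AND c) OR (a AND d)) XOR d) over a, b, c, d, e (32 rows)
Evaluate each row (bits = a,b,c,d,e, MSB first):
  row 0 [00000]: (((NOT 0 AND 0) OR (0 AND 0)) XOR 0) -> 0
  row 1 [00001]: (((NOT 1 AND 0) OR (0 AND 0)) XOR 0) -> 0
  row 2 [00010]: (((NOT 0 AND 0) OR (0 AND 1)) XOR 1) -> 1
  row 3 [00011]: (((NOT 1 AND 0) OR (0 AND 1)) XOR 1) -> 1
  row 4 [00100]: (((NOT 0 AND 1) OR (0 AND 0)) XOR 0) -> 1
  row 5 [00101]: (((NOT 1 AND 1) OR (0 AND 0)) XOR 0) -> 0
  row 6 [00110]: (((NOT 0 AND 1) OR (0 AND 1)) XOR 1) -> 0
  row 7 [00111]: (((NOT 1 AND 1) OR (0 AND 1)) XOR 1) -> 1
  row 8 [01000]: (((NOT 0 AND 0) OR (0 AND 0)) XOR 0) -> 0
  row 9 [01001]: (((NOT 1 AND 0) OR (0 AND 0)) XOR 0) -> 0
  row 10 [01010]: (((NOT 0 AND 0) OR (0 AND 1)) XOR 1) -> 1
  row 11 [01011]: (((NOT 1 AND 0) OR (0 AND 1)) XOR 1) -> 1
  row 12 [01100]: (((NOT 0 AND 1) OR (0 AND 0)) XOR 0) -> 1
  row 13 [01101]: (((NOT 1 AND 1) OR (0 AND 0)) XOR 0) -> 0
  row 14 [01110]: (((NOT 0 AND 1) OR (0 AND 1)) XOR 1) -> 0
  row 15 [01111]: (((NOT 1 AND 1) OR (0 AND 1)) XOR 1) -> 1
  row 16 [10000]: (((NOT 0 AND 0) OR (1 AND 0)) XOR 0) -> 0
  row 17 [10001]: (((NOT 1 AND 0) OR (1 AND 0)) XOR 0) -> 0
  row 18 [10010]: (((NOT 0 AND 0) OR (1 AND 1)) XOR 1) -> 0
  row 19 [10011]: (((NOT 1 AND 0) OR (1 AND 1)) XOR 1) -> 0
  row 20 [10100]: (((NOT 0 AND 1) OR (1 AND 0)) XOR 0) -> 1
  row 21 [10101]: (((NOT 1 AND 1) OR (1 AND 0)) XOR 0) -> 0
  row 22 [10110]: (((NOT 0 AND 1) OR (1 AND 1)) XOR 1) -> 0
  row 23 [10111]: (((NOT 1 AND 1) OR (1 AND 1)) XOR 1) -> 0
  row 24 [11000]: (((NOT 0 AND 0) OR (1 AND 0)) XOR 0) -> 0
  row 25 [11001]: (((NOT 1 AND 0) OR (1 AND 0)) XOR 0) -> 0
  row 26 [11010]: (((NOT 0 AND 0) OR (1 AND 1)) XOR 1) -> 0
  row 27 [11011]: (((NOT 1 AND 0) OR (1 AND 1)) XOR 1) -> 0
  row 28 [11100]: (((NOT 0 AND 1) OR (1 AND 0)) XOR 0) -> 1
  row 29 [11101]: (((NOT 1 AND 1) OR (1 AND 0)) XOR 0) -> 0
  row 30 [11110]: (((NOT 0 AND 1) OR (1 AND 1)) XOR 1) -> 0
  row 31 [11111]: (((NOT 1 AND 1) OR (1 AND 1)) XOR 1) -> 0
Full result column, 4 rows per line (a,b,c fixed per line; d,e runs 00..11 left to right):
  rows 0-3 [a,b,c=000]: 0011  = hex 3
  rows 4-7 [a,b,c=001]: 1001  = hex 9
  rows 8-11 [a,b,c=010]: 0011  = hex 3
  rows 12-15 [a,b,c=011]: 1001  = hex 9
  rows 16-19 [a,b,c=100]: 0000  = hex 0
  rows 20-23 [a,b,c=101]: 1000  = hex 8
  rows 24-27 [a,b,c=110]: 0000  = hex 0
  rows 28-31 [a,b,c=111]: 1000  = hex 8
Output column (row 0 .. row 31) = 00111001001110010000100000001000
Output column grouped in 4s = 0011 1001 0011 1001 0000 1000 0000 1000 = 0x39390808
Convert to decimal digit by digit (value = value*16 + digit):
  3 -> 3
  3*16 + 9 = 57
  57*16 + 3 = 915
  915*16 + 9 = 14649
  14649*16 + 0 = 234384
  234384*16 + 8 = 3750152
  3750152*16 + 0 = 60002432
  60002432*16 + 8 = 960038920
Decimal = 960038920

960038920


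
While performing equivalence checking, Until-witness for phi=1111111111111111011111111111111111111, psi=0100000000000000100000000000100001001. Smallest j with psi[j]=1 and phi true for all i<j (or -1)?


(phi U psi) at 0: need smallest j with psi[j]=1 and phi[i]=1 for all i in [0,j).
Scan from step 0:
  step 0: phi=1, psi=0 -> continue
  step 1: psi=1 and phi held for [0,1) -> witness found
Witness step = 1

1


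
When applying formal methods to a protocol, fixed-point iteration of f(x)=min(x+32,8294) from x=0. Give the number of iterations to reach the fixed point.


Step 1: x=0, cap=8294, increment=32
Step 2: x grows by 32 each step until capped at 8294; fixed point is x=8294
Step 3: iterations = ceil(8294/32) = 260

260


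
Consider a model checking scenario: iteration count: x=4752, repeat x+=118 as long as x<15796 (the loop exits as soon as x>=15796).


Step 1: x goes from 4752 toward 15796 by 118; the body runs while x<15796, so iterations = ceil((bound-start)/step)
Step 2: Distance=11044
Step 3: ceil(11044/118)=94

94


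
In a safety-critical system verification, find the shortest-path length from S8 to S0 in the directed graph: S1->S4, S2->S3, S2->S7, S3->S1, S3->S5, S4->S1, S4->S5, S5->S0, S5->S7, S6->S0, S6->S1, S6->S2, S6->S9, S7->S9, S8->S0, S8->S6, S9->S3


BFS layer-by-layer from S8:
  dist 0: {S8}
  dist 1: {S0, S6}
  -> S0 reached at distance 1
Shortest path length = 1

1


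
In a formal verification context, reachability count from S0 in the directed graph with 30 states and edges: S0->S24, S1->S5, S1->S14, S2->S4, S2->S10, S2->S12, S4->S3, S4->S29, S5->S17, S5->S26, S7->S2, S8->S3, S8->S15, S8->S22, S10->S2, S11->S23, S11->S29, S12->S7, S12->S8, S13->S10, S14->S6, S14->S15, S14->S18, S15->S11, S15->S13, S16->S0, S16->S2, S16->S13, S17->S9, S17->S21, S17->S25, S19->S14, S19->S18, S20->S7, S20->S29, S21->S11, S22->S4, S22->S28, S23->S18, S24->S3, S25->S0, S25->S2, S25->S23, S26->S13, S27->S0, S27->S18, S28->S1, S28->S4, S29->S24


BFS from S0:
  layer 0: {S0}
  layer 1: {S24}
  layer 2: {S3}
Reachable set: {S0, S3, S24}
Count = 3

3


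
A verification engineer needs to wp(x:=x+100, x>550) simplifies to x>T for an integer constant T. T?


Formula: wp(x:=E, P) = P[E/x] (substitute E for x in postcondition)
Step 1: Postcondition: x>550
Step 2: Substitute x+100 for x: x+100>550
Step 3: Solve for x: x > 550-100 = 450

450


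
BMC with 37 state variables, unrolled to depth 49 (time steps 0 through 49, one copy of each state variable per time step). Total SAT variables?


BMC unrolls to depth k, creating one copy of each state var for steps 0..k.
Step count = 49 + 1 = 50 (steps 0 through 49)
Vars per step = 37
Total = 37 * 50 = 1850

1850


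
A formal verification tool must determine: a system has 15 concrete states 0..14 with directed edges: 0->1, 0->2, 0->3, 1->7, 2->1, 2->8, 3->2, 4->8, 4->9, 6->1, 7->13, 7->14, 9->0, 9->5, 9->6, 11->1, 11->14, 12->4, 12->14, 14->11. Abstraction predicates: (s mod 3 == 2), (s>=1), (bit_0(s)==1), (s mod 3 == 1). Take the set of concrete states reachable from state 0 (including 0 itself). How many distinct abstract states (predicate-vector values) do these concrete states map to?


BFS from 0:
Concrete reachable: {0, 1, 2, 3, 7, 8, 11, 13, 14}
Abstract via predicates (s mod 3 == 2), (s>=1), (bit_0(s)==1), (s mod 3 == 1):
  (0,0,0,0) <- {0}
  (0,1,1,0) <- {3}
  (0,1,1,1) <- {1, 7, 13}
  (1,1,0,0) <- {2, 8, 14}
  (1,1,1,0) <- {11}
Distinct abstract states = 5

5


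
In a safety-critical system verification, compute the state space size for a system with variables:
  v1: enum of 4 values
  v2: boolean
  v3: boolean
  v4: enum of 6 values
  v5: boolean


State space = product of domain sizes of all variables.
Domain sizes:
  v1 (enum of 4 values): 4
  v2 (boolean): 2
  v3 (boolean): 2
  v4 (enum of 6 values): 6
  v5 (boolean): 2
Product = 4 * 2 * 2 * 6 * 2 = 192

192


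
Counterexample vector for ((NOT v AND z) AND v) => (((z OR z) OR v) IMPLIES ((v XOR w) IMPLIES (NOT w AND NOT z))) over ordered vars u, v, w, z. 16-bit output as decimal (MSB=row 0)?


F1 = ((NOT v AND z) AND v)
F2 = (((z OR z) OR v) IMPLIES ((v XOR w) IMPLIES (NOT w AND NOT z)))
Counterexample to F1=>F2 is where F1=1 and F2=0.
Evaluate each row (bits = u,v,w,z, MSB first):
  row 0 [0000]: F1=0 F2=1 -> F1&~F2 -> 0
  row 1 [0001]: F1=0 F2=1 -> F1&~F2 -> 0
  row 2 [0010]: F1=0 F2=1 -> F1&~F2 -> 0
  row 3 [0011]: F1=0 F2=0 -> F1&~F2 -> 0
  row 4 [0100]: F1=0 F2=1 -> F1&~F2 -> 0
  row 5 [0101]: F1=0 F2=0 -> F1&~F2 -> 0
  row 6 [0110]: F1=0 F2=1 -> F1&~F2 -> 0
  row 7 [0111]: F1=0 F2=1 -> F1&~F2 -> 0
  row 8 [1000]: F1=0 F2=1 -> F1&~F2 -> 0
  row 9 [1001]: F1=0 F2=1 -> F1&~F2 -> 0
  row 10 [1010]: F1=0 F2=1 -> F1&~F2 -> 0
  row 11 [1011]: F1=0 F2=0 -> F1&~F2 -> 0
  row 12 [1100]: F1=0 F2=1 -> F1&~F2 -> 0
  row 13 [1101]: F1=0 F2=0 -> F1&~F2 -> 0
  row 14 [1110]: F1=0 F2=1 -> F1&~F2 -> 0
  row 15 [1111]: F1=0 F2=1 -> F1&~F2 -> 0
Full result column, 4 rows per line (u,v fixed per line; w,z runs 00..11 left to right):
  rows 0-3 [u,v=00]: 0000  = hex 0
  rows 4-7 [u,v=01]: 0000  = hex 0
  rows 8-11 [u,v=10]: 0000  = hex 0
  rows 12-15 [u,v=11]: 0000  = hex 0
Counterexample vector (row 0 .. row 15) = 0000000000000000
Output column grouped in 4s = 0000 0000 0000 0000 = 0x0000
Convert to decimal digit by digit (value = value*16 + digit):
  0 -> 0
  0*16 + 0 = 0
  0*16 + 0 = 0
  0*16 + 0 = 0
Decimal = 0

0


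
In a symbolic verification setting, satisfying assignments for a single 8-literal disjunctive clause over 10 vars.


Step 1: Total=2^10=1024
Step 2: Unsat when all 8 false: 2^2=4
Step 3: Sat=1024-4=1020

1020


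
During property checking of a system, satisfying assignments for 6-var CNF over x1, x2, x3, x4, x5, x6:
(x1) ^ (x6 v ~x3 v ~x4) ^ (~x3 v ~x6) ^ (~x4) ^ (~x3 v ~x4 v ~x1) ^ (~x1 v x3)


CNF with 6 clauses over 6 vars (64 assignments).
An assignment satisfies CNF iff every clause has >=1 true literal.
Check each row (bits = x1,x2,x3,x4,x5,x6; clause T/F shown):
  row 0 [000000]: clauses=FTTTTT -> 0
  row 1 [000001]: clauses=FTTTTT -> 0
  row 2 [000010]: clauses=FTTTTT -> 0
  row 3 [000011]: clauses=FTTTTT -> 0
  row 4 [000100]: clauses=FTTFTT -> 0
  (every remaining row is evaluated the same way; all 64 results are listed next)
Full result column, 8 rows per line (x1,x2,x3 fixed per line; x4,x5,x6 runs 000..111 left to right):
  rows 0-7 [x1,x2,x3=000]: 00000000  (ones: 0)
  rows 8-15 [x1,x2,x3=001]: 00000000  (ones: 0)
  rows 16-23 [x1,x2,x3=010]: 00000000  (ones: 0)
  rows 24-31 [x1,x2,x3=011]: 00000000  (ones: 0)
  rows 32-39 [x1,x2,x3=100]: 00000000  (ones: 0)
  rows 40-47 [x1,x2,x3=101]: 10100000  (ones: 2)
  rows 48-55 [x1,x2,x3=110]: 00000000  (ones: 0)
  rows 56-63 [x1,x2,x3=111]: 10100000  (ones: 2)
Satisfying assignments = 0+0+0+0+0+2+0+2 = 4

4


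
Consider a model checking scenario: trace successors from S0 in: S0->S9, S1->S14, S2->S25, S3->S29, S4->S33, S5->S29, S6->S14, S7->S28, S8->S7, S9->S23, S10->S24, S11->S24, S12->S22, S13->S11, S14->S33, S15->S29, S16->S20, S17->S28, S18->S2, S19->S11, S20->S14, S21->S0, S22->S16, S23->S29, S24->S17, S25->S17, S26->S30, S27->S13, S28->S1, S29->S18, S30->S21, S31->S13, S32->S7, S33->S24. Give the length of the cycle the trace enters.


Trace from S0 until a state repeats:
  S0 -> S9 -> S23 -> S29 -> S18 -> S2 -> S25 -> S17 -> S28 -> S1 -> S14 -> S33 -> S24 -> S17
S17 first seen at step 7, revisited at step 13.
Cycle length = 13 - 7 = 6

6


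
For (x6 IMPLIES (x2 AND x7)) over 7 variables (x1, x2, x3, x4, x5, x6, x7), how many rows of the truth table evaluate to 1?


Formula: (x6 IMPLIES (x2 AND x7)) over 7 vars (128 rows)
Evaluate each row (x1, x2, x3, x4, x5, x6, x7 as bits, MSB first):
  row 0 [0000000]: (0 IMPLIES (0 AND 0)) -> 1
  row 1 [0000001]: (0 IMPLIES (0 AND 1)) -> 1
  row 2 [0000010]: (1 IMPLIES (0 AND 0)) -> 0
  row 3 [0000011]: (1 IMPLIES (0 AND 1)) -> 0
  row 4 [0000100]: (0 IMPLIES (0 AND 0)) -> 1
  (every remaining row is evaluated the same way; all 128 results are listed next)
Full result column, 8 rows per line (x1,x2,x3,x4 fixed per line; x5,x6,x7 runs 000..111 left to right):
  rows 0-7 [x1,x2,x3,x4=0000]: 11001100  (ones: 4)
  rows 8-15 [x1,x2,x3,x4=0001]: 11001100  (ones: 4)
  rows 16-23 [x1,x2,x3,x4=0010]: 11001100  (ones: 4)
  rows 24-31 [x1,x2,x3,x4=0011]: 11001100  (ones: 4)
  rows 32-39 [x1,x2,x3,x4=0100]: 11011101  (ones: 6)
  rows 40-47 [x1,x2,x3,x4=0101]: 11011101  (ones: 6)
  rows 48-55 [x1,x2,x3,x4=0110]: 11011101  (ones: 6)
  rows 56-63 [x1,x2,x3,x4=0111]: 11011101  (ones: 6)
  rows 64-71 [x1,x2,x3,x4=1000]: 11001100  (ones: 4)
  rows 72-79 [x1,x2,x3,x4=1001]: 11001100  (ones: 4)
  rows 80-87 [x1,x2,x3,x4=1010]: 11001100  (ones: 4)
  rows 88-95 [x1,x2,x3,x4=1011]: 11001100  (ones: 4)
  rows 96-103 [x1,x2,x3,x4=1100]: 11011101  (ones: 6)
  rows 104-111 [x1,x2,x3,x4=1101]: 11011101  (ones: 6)
  rows 112-119 [x1,x2,x3,x4=1110]: 11011101  (ones: 6)
  rows 120-127 [x1,x2,x3,x4=1111]: 11011101  (ones: 6)
Count of 1-rows = 4+4+4+4+6+6+6+6+4+4+4+4+6+6+6+6 = 80

80


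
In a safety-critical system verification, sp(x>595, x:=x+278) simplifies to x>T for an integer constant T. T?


Formula: sp(P, x:=E) = exists old_x. (x = E[old_x/x]) AND P[old_x/x] (old_x is the value of x before the assignment; eliminate old_x by solving x = E[old_x/x] for old_x)
Step 1: Precondition P: x>595, i.e. old_x > 595
Step 2: Assignment gives x = old_x + 278, so old_x = x - 278
Step 3: Substitute into P: x - 278 > 595
Step 4: Simplify: x > 595+278 = 873

873


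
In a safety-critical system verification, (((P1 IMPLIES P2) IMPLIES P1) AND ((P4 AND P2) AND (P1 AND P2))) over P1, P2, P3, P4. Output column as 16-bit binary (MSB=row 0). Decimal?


Formula: (((P1 IMPLIES P2) IMPLIES P1) AND ((P4 AND P2) AND (P1 AND P2))) over P1, P2, P3, P4 (16 rows)
Evaluate each row (bits = P1,P2,P3,P4, MSB first):
  row 0 [0000]: (((0 IMPLIES 0) IMPLIES 0) AND ((0 AND 0) AND (0 AND 0))) -> 0
  row 1 [0001]: (((0 IMPLIES 0) IMPLIES 0) AND ((1 AND 0) AND (0 AND 0))) -> 0
  row 2 [0010]: (((0 IMPLIES 0) IMPLIES 0) AND ((0 AND 0) AND (0 AND 0))) -> 0
  row 3 [0011]: (((0 IMPLIES 0) IMPLIES 0) AND ((1 AND 0) AND (0 AND 0))) -> 0
  row 4 [0100]: (((0 IMPLIES 1) IMPLIES 0) AND ((0 AND 1) AND (0 AND 1))) -> 0
  row 5 [0101]: (((0 IMPLIES 1) IMPLIES 0) AND ((1 AND 1) AND (0 AND 1))) -> 0
  row 6 [0110]: (((0 IMPLIES 1) IMPLIES 0) AND ((0 AND 1) AND (0 AND 1))) -> 0
  row 7 [0111]: (((0 IMPLIES 1) IMPLIES 0) AND ((1 AND 1) AND (0 AND 1))) -> 0
  row 8 [1000]: (((1 IMPLIES 0) IMPLIES 1) AND ((0 AND 0) AND (1 AND 0))) -> 0
  row 9 [1001]: (((1 IMPLIES 0) IMPLIES 1) AND ((1 AND 0) AND (1 AND 0))) -> 0
  row 10 [1010]: (((1 IMPLIES 0) IMPLIES 1) AND ((0 AND 0) AND (1 AND 0))) -> 0
  row 11 [1011]: (((1 IMPLIES 0) IMPLIES 1) AND ((1 AND 0) AND (1 AND 0))) -> 0
  row 12 [1100]: (((1 IMPLIES 1) IMPLIES 1) AND ((0 AND 1) AND (1 AND 1))) -> 0
  row 13 [1101]: (((1 IMPLIES 1) IMPLIES 1) AND ((1 AND 1) AND (1 AND 1))) -> 1
  row 14 [1110]: (((1 IMPLIES 1) IMPLIES 1) AND ((0 AND 1) AND (1 AND 1))) -> 0
  row 15 [1111]: (((1 IMPLIES 1) IMPLIES 1) AND ((1 AND 1) AND (1 AND 1))) -> 1
Full result column, 4 rows per line (P1,P2 fixed per line; P3,P4 runs 00..11 left to right):
  rows 0-3 [P1,P2=00]: 0000  = hex 0
  rows 4-7 [P1,P2=01]: 0000  = hex 0
  rows 8-11 [P1,P2=10]: 0000  = hex 0
  rows 12-15 [P1,P2=11]: 0101  = hex 5
Output column (row 0 .. row 15) = 0000000000000101
Output column grouped in 4s = 0000 0000 0000 0101 = 0x0005
Convert to decimal digit by digit (value = value*16 + digit):
  0 -> 0
  0*16 + 0 = 0
  0*16 + 0 = 0
  0*16 + 5 = 5
Decimal = 5

5


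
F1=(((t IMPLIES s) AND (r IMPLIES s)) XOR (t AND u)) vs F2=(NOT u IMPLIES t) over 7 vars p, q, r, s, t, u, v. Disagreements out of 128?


F1 = (((t IMPLIES s) AND (r IMPLIES s)) XOR (t AND u))
F2 = (NOT u IMPLIES t)
Evaluate both on each of 128 rows (bits = p,q,r,s,t,u,v):
  row 0 [0000000]: F1=1 F2=0 (differ) -> 1
  row 1 [0000001]: F1=1 F2=0 (differ) -> 1
  row 2 [0000010]: F1=1 F2=1 -> 0
  row 3 [0000011]: F1=1 F2=1 -> 0
  row 4 [0000100]: F1=0 F2=1 (differ) -> 1
  (every remaining row is evaluated the same way; all 128 results are listed next)
Full result column, 8 rows per line (p,q,r,s fixed per line; t,u,v runs 000..111 left to right):
  rows 0-7 [p,q,r,s=0000]: 11001100  (ones: 4)
  rows 8-15 [p,q,r,s=0001]: 11000011  (ones: 4)
  rows 16-23 [p,q,r,s=0010]: 00111100  (ones: 4)
  rows 24-31 [p,q,r,s=0011]: 11000011  (ones: 4)
  rows 32-39 [p,q,r,s=0100]: 11001100  (ones: 4)
  rows 40-47 [p,q,r,s=0101]: 11000011  (ones: 4)
  rows 48-55 [p,q,r,s=0110]: 00111100  (ones: 4)
  rows 56-63 [p,q,r,s=0111]: 11000011  (ones: 4)
  rows 64-71 [p,q,r,s=1000]: 11001100  (ones: 4)
  rows 72-79 [p,q,r,s=1001]: 11000011  (ones: 4)
  rows 80-87 [p,q,r,s=1010]: 00111100  (ones: 4)
  rows 88-95 [p,q,r,s=1011]: 11000011  (ones: 4)
  rows 96-103 [p,q,r,s=1100]: 11001100  (ones: 4)
  rows 104-111 [p,q,r,s=1101]: 11000011  (ones: 4)
  rows 112-119 [p,q,r,s=1110]: 00111100  (ones: 4)
  rows 120-127 [p,q,r,s=1111]: 11000011  (ones: 4)
Disagreements = 4+4+4+4+4+4+4+4+4+4+4+4+4+4+4+4 = 64

64


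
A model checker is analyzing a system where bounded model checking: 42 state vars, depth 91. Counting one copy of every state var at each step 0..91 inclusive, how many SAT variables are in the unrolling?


BMC unrolls to depth k, creating one copy of each state var for steps 0..k.
Step count = 91 + 1 = 92 (steps 0 through 91)
Vars per step = 42
Total = 42 * 92 = 3864

3864


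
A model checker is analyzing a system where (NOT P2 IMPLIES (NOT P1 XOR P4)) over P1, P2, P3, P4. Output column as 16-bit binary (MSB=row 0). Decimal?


Formula: (NOT P2 IMPLIES (NOT P1 XOR P4)) over P1, P2, P3, P4 (16 rows)
Evaluate each row (bits = P1,P2,P3,P4, MSB first):
  row 0 [0000]: (NOT 0 IMPLIES (NOT 0 XOR 0)) -> 1
  row 1 [0001]: (NOT 0 IMPLIES (NOT 0 XOR 1)) -> 0
  row 2 [0010]: (NOT 0 IMPLIES (NOT 0 XOR 0)) -> 1
  row 3 [0011]: (NOT 0 IMPLIES (NOT 0 XOR 1)) -> 0
  row 4 [0100]: (NOT 1 IMPLIES (NOT 0 XOR 0)) -> 1
  row 5 [0101]: (NOT 1 IMPLIES (NOT 0 XOR 1)) -> 1
  row 6 [0110]: (NOT 1 IMPLIES (NOT 0 XOR 0)) -> 1
  row 7 [0111]: (NOT 1 IMPLIES (NOT 0 XOR 1)) -> 1
  row 8 [1000]: (NOT 0 IMPLIES (NOT 1 XOR 0)) -> 0
  row 9 [1001]: (NOT 0 IMPLIES (NOT 1 XOR 1)) -> 1
  row 10 [1010]: (NOT 0 IMPLIES (NOT 1 XOR 0)) -> 0
  row 11 [1011]: (NOT 0 IMPLIES (NOT 1 XOR 1)) -> 1
  row 12 [1100]: (NOT 1 IMPLIES (NOT 1 XOR 0)) -> 1
  row 13 [1101]: (NOT 1 IMPLIES (NOT 1 XOR 1)) -> 1
  row 14 [1110]: (NOT 1 IMPLIES (NOT 1 XOR 0)) -> 1
  row 15 [1111]: (NOT 1 IMPLIES (NOT 1 XOR 1)) -> 1
Full result column, 4 rows per line (P1,P2 fixed per line; P3,P4 runs 00..11 left to right):
  rows 0-3 [P1,P2=00]: 1010  = hex A
  rows 4-7 [P1,P2=01]: 1111  = hex F
  rows 8-11 [P1,P2=10]: 0101  = hex 5
  rows 12-15 [P1,P2=11]: 1111  = hex F
Output column (row 0 .. row 15) = 1010111101011111
Output column grouped in 4s = 1010 1111 0101 1111 = 0xAF5F
Convert to decimal digit by digit (value = value*16 + digit):
  A -> 10
  10*16 + 15 (F) = 175
  175*16 + 5 = 2805
  2805*16 + 15 (F) = 44895
Decimal = 44895

44895


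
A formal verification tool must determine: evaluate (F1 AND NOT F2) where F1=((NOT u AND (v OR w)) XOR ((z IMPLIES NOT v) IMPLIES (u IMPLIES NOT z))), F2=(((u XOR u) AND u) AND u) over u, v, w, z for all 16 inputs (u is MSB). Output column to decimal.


F1 = ((NOT u AND (v OR w)) XOR ((z IMPLIES NOT v) IMPLIES (u IMPLIES NOT z)))
F2 = (((u XOR u) AND u) AND u)
Counterexample to F1=>F2 is where F1=1 and F2=0.
Evaluate each row (bits = u,v,w,z, MSB first):
  row 0 [0000]: F1=1 F2=0 -> F1&~F2 -> 1
  row 1 [0001]: F1=1 F2=0 -> F1&~F2 -> 1
  row 2 [0010]: F1=0 F2=0 -> F1&~F2 -> 0
  row 3 [0011]: F1=0 F2=0 -> F1&~F2 -> 0
  row 4 [0100]: F1=0 F2=0 -> F1&~F2 -> 0
  row 5 [0101]: F1=0 F2=0 -> F1&~F2 -> 0
  row 6 [0110]: F1=0 F2=0 -> F1&~F2 -> 0
  row 7 [0111]: F1=0 F2=0 -> F1&~F2 -> 0
  row 8 [1000]: F1=1 F2=0 -> F1&~F2 -> 1
  row 9 [1001]: F1=0 F2=0 -> F1&~F2 -> 0
  row 10 [1010]: F1=1 F2=0 -> F1&~F2 -> 1
  row 11 [1011]: F1=0 F2=0 -> F1&~F2 -> 0
  row 12 [1100]: F1=1 F2=0 -> F1&~F2 -> 1
  row 13 [1101]: F1=1 F2=0 -> F1&~F2 -> 1
  row 14 [1110]: F1=1 F2=0 -> F1&~F2 -> 1
  row 15 [1111]: F1=1 F2=0 -> F1&~F2 -> 1
Full result column, 4 rows per line (u,v fixed per line; w,z runs 00..11 left to right):
  rows 0-3 [u,v=00]: 1100  = hex C
  rows 4-7 [u,v=01]: 0000  = hex 0
  rows 8-11 [u,v=10]: 1010  = hex A
  rows 12-15 [u,v=11]: 1111  = hex F
Counterexample vector (row 0 .. row 15) = 1100000010101111
Output column grouped in 4s = 1100 0000 1010 1111 = 0xC0AF
Convert to decimal digit by digit (value = value*16 + digit):
  C -> 12
  12*16 + 0 = 192
  192*16 + 10 (A) = 3082
  3082*16 + 15 (F) = 49327
Decimal = 49327

49327


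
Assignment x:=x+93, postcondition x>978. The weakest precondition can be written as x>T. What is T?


Formula: wp(x:=E, P) = P[E/x] (substitute E for x in postcondition)
Step 1: Postcondition: x>978
Step 2: Substitute x+93 for x: x+93>978
Step 3: Solve for x: x > 978-93 = 885

885


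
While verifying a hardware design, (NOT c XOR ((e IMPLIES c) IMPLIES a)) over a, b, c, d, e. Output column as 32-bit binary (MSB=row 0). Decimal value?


Formula: (NOT c XOR ((e IMPLIES c) IMPLIES a)) over a, b, c, d, e (32 rows)
Evaluate each row (bits = a,b,c,d,e, MSB first):
  row 0 [00000]: (NOT 0 XOR ((0 IMPLIES 0) IMPLIES 0)) -> 1
  row 1 [00001]: (NOT 0 XOR ((1 IMPLIES 0) IMPLIES 0)) -> 0
  row 2 [00010]: (NOT 0 XOR ((0 IMPLIES 0) IMPLIES 0)) -> 1
  row 3 [00011]: (NOT 0 XOR ((1 IMPLIES 0) IMPLIES 0)) -> 0
  row 4 [00100]: (NOT 1 XOR ((0 IMPLIES 1) IMPLIES 0)) -> 0
  row 5 [00101]: (NOT 1 XOR ((1 IMPLIES 1) IMPLIES 0)) -> 0
  row 6 [00110]: (NOT 1 XOR ((0 IMPLIES 1) IMPLIES 0)) -> 0
  row 7 [00111]: (NOT 1 XOR ((1 IMPLIES 1) IMPLIES 0)) -> 0
  row 8 [01000]: (NOT 0 XOR ((0 IMPLIES 0) IMPLIES 0)) -> 1
  row 9 [01001]: (NOT 0 XOR ((1 IMPLIES 0) IMPLIES 0)) -> 0
  row 10 [01010]: (NOT 0 XOR ((0 IMPLIES 0) IMPLIES 0)) -> 1
  row 11 [01011]: (NOT 0 XOR ((1 IMPLIES 0) IMPLIES 0)) -> 0
  row 12 [01100]: (NOT 1 XOR ((0 IMPLIES 1) IMPLIES 0)) -> 0
  row 13 [01101]: (NOT 1 XOR ((1 IMPLIES 1) IMPLIES 0)) -> 0
  row 14 [01110]: (NOT 1 XOR ((0 IMPLIES 1) IMPLIES 0)) -> 0
  row 15 [01111]: (NOT 1 XOR ((1 IMPLIES 1) IMPLIES 0)) -> 0
  row 16 [10000]: (NOT 0 XOR ((0 IMPLIES 0) IMPLIES 1)) -> 0
  row 17 [10001]: (NOT 0 XOR ((1 IMPLIES 0) IMPLIES 1)) -> 0
  row 18 [10010]: (NOT 0 XOR ((0 IMPLIES 0) IMPLIES 1)) -> 0
  row 19 [10011]: (NOT 0 XOR ((1 IMPLIES 0) IMPLIES 1)) -> 0
  row 20 [10100]: (NOT 1 XOR ((0 IMPLIES 1) IMPLIES 1)) -> 1
  row 21 [10101]: (NOT 1 XOR ((1 IMPLIES 1) IMPLIES 1)) -> 1
  row 22 [10110]: (NOT 1 XOR ((0 IMPLIES 1) IMPLIES 1)) -> 1
  row 23 [10111]: (NOT 1 XOR ((1 IMPLIES 1) IMPLIES 1)) -> 1
  row 24 [11000]: (NOT 0 XOR ((0 IMPLIES 0) IMPLIES 1)) -> 0
  row 25 [11001]: (NOT 0 XOR ((1 IMPLIES 0) IMPLIES 1)) -> 0
  row 26 [11010]: (NOT 0 XOR ((0 IMPLIES 0) IMPLIES 1)) -> 0
  row 27 [11011]: (NOT 0 XOR ((1 IMPLIES 0) IMPLIES 1)) -> 0
  row 28 [11100]: (NOT 1 XOR ((0 IMPLIES 1) IMPLIES 1)) -> 1
  row 29 [11101]: (NOT 1 XOR ((1 IMPLIES 1) IMPLIES 1)) -> 1
  row 30 [11110]: (NOT 1 XOR ((0 IMPLIES 1) IMPLIES 1)) -> 1
  row 31 [11111]: (NOT 1 XOR ((1 IMPLIES 1) IMPLIES 1)) -> 1
Full result column, 4 rows per line (a,b,c fixed per line; d,e runs 00..11 left to right):
  rows 0-3 [a,b,c=000]: 1010  = hex A
  rows 4-7 [a,b,c=001]: 0000  = hex 0
  rows 8-11 [a,b,c=010]: 1010  = hex A
  rows 12-15 [a,b,c=011]: 0000  = hex 0
  rows 16-19 [a,b,c=100]: 0000  = hex 0
  rows 20-23 [a,b,c=101]: 1111  = hex F
  rows 24-27 [a,b,c=110]: 0000  = hex 0
  rows 28-31 [a,b,c=111]: 1111  = hex F
Output column (row 0 .. row 31) = 10100000101000000000111100001111
Output column grouped in 4s = 1010 0000 1010 0000 0000 1111 0000 1111 = 0xA0A00F0F
Convert to decimal digit by digit (value = value*16 + digit):
  A -> 10
  10*16 + 0 = 160
  160*16 + 10 (A) = 2570
  2570*16 + 0 = 41120
  41120*16 + 0 = 657920
  657920*16 + 15 (F) = 10526735
  10526735*16 + 0 = 168427760
  168427760*16 + 15 (F) = 2694844175
Decimal = 2694844175

2694844175
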